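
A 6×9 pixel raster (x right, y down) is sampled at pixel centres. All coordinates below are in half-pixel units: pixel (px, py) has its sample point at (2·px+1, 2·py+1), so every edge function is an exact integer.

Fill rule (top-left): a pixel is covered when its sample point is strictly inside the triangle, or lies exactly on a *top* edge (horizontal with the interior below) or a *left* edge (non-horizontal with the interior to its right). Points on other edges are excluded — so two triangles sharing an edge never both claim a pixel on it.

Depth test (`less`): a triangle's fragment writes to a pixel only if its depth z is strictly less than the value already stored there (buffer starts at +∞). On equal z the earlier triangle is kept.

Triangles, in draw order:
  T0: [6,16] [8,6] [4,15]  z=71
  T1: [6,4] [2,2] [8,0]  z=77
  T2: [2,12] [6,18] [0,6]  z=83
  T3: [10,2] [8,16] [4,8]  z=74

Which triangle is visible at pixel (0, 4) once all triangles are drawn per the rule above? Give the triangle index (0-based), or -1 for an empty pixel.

T0:
  2·area = 22  (B↔C swapped to make it positive)
  edge (6, 16)→(4, 15): d=(-2,-1) top-left  bias=+0
  edge (4, 15)→(8, 6): d=(4,-9) top-left  bias=+0
  edge (8, 6)→(6, 16): d=(-2,10) right/bottom  bias=-1
    (4,0)@(9, 1): e=[33,-11,0] → ·  [on edge]
    (3,4)@(7, 9): e=[15,3,4] → █
    (4,4)@(9, 9): e=[17,21,-16] → ·
    (3,5)@(7, 11): e=[11,11,0] → ·  [on edge]
    (2,6)@(5, 13): e=[5,1,16] → █
    (3,6)@(7, 13): e=[7,19,-4] → ·
    (2,7)@(5, 15): e=[1,9,12] → █
    (3,7)@(7, 15): e=[3,27,-8] → ·
    (2,8)@(5, 17): e=[-3,17,8] → ·
  covered (3 px):
    · · · · · ·
    · · · · · ·
    · · · · · ·
    · · · · · ·
    · · · █ · ·
    · · · · · ·
    · · █ · · ·
    · · █ · · ·
    · · · · · ·
T1:
  2·area = 20
  edge (6, 4)→(2, 2): d=(-4,-2) top-left  bias=+0
  edge (2, 2)→(8, 0): d=(6,-2) top-left  bias=+0
  edge (8, 0)→(6, 4): d=(-2,4) right/bottom  bias=-1
    (2,0)@(5, 1): e=[10,0,10] → █  [on edge]
    (3,0)@(7, 1): e=[14,4,2] → █
    (4,0)@(9, 1): e=[18,8,-6] → ·
    (2,1)@(5, 3): e=[2,12,6] → █
    (3,1)@(7, 3): e=[6,16,-2] → ·
    (2,2)@(5, 5): e=[-6,24,2] → ·
  covered (3 px):
    · · █ █ · ·
    · · █ · · ·
    · · · · · ·
    · · · · · ·
    · · · · · ·
    · · · · · ·
    · · · · · ·
    · · · · · ·
    · · · · · ·
T2:
  2·area = 12  (B↔C swapped to make it positive)
  edge (2, 12)→(0, 6): d=(-2,-6) top-left  bias=+0
  edge (0, 6)→(6, 18): d=(6,12) right/bottom  bias=-1
  edge (6, 18)→(2, 12): d=(-4,-6) top-left  bias=+0
    (0,4)@(1, 9): e=[0,6,6] → █  [on edge]
    (1,4)@(3, 9): e=[12,-18,18] → ·
    (0,5)@(1, 11): e=[-4,18,-2] → ·
    (1,6)@(3, 13): e=[4,6,2] → █
    (2,6)@(5, 13): e=[16,-18,14] → ·
    (1,7)@(3, 15): e=[0,18,-6] → ·  [on edge]
  covered (2 px):
    · · · · · ·
    · · · · · ·
    · · · · · ·
    · · · · · ·
    █ · · · · ·
    · · · · · ·
    · █ · · · ·
    · · · · · ·
    · · · · · ·
T3:
  2·area = 72
  edge (10, 2)→(8, 16): d=(-2,14) right/bottom  bias=-1
  edge (8, 16)→(4, 8): d=(-4,-8) top-left  bias=+0
  edge (4, 8)→(10, 2): d=(6,-6) top-left  bias=+0
    (5,0)@(11, 1): e=[-12,84,0] → ·  [on edge]
    (4,1)@(9, 3): e=[12,60,0] → █  [on edge]
    (5,1)@(11, 3): e=[-16,76,12] → ·
    (3,2)@(7, 5): e=[36,36,0] → █  [on edge]
    (5,2)@(11, 5): e=[-20,68,24] → ·
    (2,3)@(5, 7): e=[60,12,0] → █  [on edge]
    (5,3)@(11, 7): e=[-24,60,36] → ·
    (1,4)@(3, 9): e=[84,-12,0] → ·  [on edge]
    (2,4)@(5, 9): e=[56,4,12] → █
    (4,4)@(9, 9): e=[0,36,36] → ·  [on edge]
    (0,5)@(1, 11): e=[108,-36,0] → ·  [on edge]
    (2,5)@(5, 11): e=[52,-4,24] → ·
  covered (10 px):
    · · · · · ·
    · · · · █ ·
    · · · █ █ ·
    · · █ █ █ ·
    · · █ █ · ·
    · · · █ · ·
    · · · █ · ·
    · · · · · ·
    · · · · · ·

Z-buffer (winner per pixel, '.' = empty):
  . . 1 1 . .
  . . 1 . 3 .
  . . . 3 3 .
  . . 3 3 3 .
  2 . 3 0 . .
  . . . 3 . .
  . 2 0 3 . .
  . . 0 . . .
  . . . . . .

Final: 2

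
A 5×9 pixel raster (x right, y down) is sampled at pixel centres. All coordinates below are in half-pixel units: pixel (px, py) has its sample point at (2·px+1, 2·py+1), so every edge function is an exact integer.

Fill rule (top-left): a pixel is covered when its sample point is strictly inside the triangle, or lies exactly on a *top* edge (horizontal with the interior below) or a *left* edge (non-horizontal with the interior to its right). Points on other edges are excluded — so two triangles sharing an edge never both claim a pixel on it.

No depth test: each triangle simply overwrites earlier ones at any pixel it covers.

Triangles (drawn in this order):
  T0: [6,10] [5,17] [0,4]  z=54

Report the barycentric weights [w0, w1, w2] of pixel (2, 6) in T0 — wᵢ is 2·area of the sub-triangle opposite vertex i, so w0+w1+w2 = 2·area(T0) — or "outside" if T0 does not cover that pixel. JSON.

T0:
  2·area = 48
  edge (6, 10)→(5, 17): d=(-1,7) right/bottom  bias=-1
  edge (5, 17)→(0, 4): d=(-5,-13) top-left  bias=+0
  edge (0, 4)→(6, 10): d=(6,6) right/bottom  bias=-1
    (3,1)@(7, 3): e=[0,96,-48] → ·  [on edge]
    (0,2)@(1, 5): e=[40,8,0] → ·  [on edge]
    (1,3)@(3, 7): e=[24,24,0] → ·  [on edge]
    (1,4)@(3, 9): e=[22,14,12] → #
    (2,4)@(5, 9): e=[8,40,0] → ·  [on edge]
    (1,5)@(3, 11): e=[20,4,24] → #
    (2,5)@(5, 11): e=[6,30,12] → #
    (3,5)@(7, 11): e=[-8,56,0] → ·  [on edge]
    (1,6)@(3, 13): e=[18,-6,36] → ·
    (2,6)@(5, 13): e=[4,20,24] → #
    (3,6)@(7, 13): e=[-10,46,12] → ·
    (4,6)@(9, 13): e=[-24,72,0] → ·  [on edge]
    (2,8)@(5, 17): e=[0,0,48] → ·  [on edge]
  covered (5 px):
    · · · · ·
    · · · · ·
    · · · · ·
    · · · · ·
    · # · · ·
    · # # · ·
    · · # · ·
    · · # · ·
    · · · · ·

Answer: [20,24,4]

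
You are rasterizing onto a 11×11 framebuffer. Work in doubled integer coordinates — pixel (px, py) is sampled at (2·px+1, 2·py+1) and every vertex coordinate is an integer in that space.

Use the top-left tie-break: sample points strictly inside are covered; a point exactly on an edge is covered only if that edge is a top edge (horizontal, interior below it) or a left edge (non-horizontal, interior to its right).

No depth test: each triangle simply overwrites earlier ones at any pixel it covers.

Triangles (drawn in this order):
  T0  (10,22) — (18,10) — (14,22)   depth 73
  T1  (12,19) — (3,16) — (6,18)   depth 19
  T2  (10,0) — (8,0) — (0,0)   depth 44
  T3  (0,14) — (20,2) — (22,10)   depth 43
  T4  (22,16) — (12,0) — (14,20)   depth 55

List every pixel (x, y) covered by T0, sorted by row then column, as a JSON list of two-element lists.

T0:
  2·area = 48
  edge (10, 22)→(18, 10): d=(8,-12) top-left  bias=+0
  edge (18, 10)→(14, 22): d=(-4,12) right/bottom  bias=-1
  edge (14, 22)→(10, 22): d=(-4,0) right/bottom  bias=-1
    (10,0)@(21, 1): e=[-36,0,84] → ·  [on edge]
    (9,3)@(19, 7): e=[-12,0,60] → ·  [on edge]
    (8,6)@(17, 13): e=[12,0,36] → ·  [on edge]
    (7,7)@(15, 15): e=[4,16,28] → #
    (8,7)@(17, 15): e=[28,-8,28] → ·
    (7,8)@(15, 17): e=[20,8,20] → #
    (8,8)@(17, 17): e=[44,-16,20] → ·
    (6,9)@(13, 19): e=[12,24,12] → #
    (7,9)@(15, 19): e=[36,0,12] → ·  [on edge]
    (5,10)@(11, 21): e=[4,40,4] → #
    (7,10)@(15, 21): e=[52,-8,4] → ·
  covered (5 px):
    · · · · · · · · · · ·
    · · · · · · · · · · ·
    · · · · · · · · · · ·
    · · · · · · · · · · ·
    · · · · · · · · · · ·
    · · · · · · · · · · ·
    · · · · · · · · · · ·
    · · · · · · · # · · ·
    · · · · · · · # · · ·
    · · · · · · # · · · ·
    · · · · · # # · · · ·
T1:
  2·area = 9  (B↔C swapped to make it positive)
  edge (12, 19)→(6, 18): d=(-6,-1) top-left  bias=+0
  edge (6, 18)→(3, 16): d=(-3,-2) top-left  bias=+0
  edge (3, 16)→(12, 19): d=(9,3) right/bottom  bias=-1
    (2,8)@(5, 17): e=[5,1,3] → #
    (3,8)@(7, 17): e=[7,5,-3] → ·
    (2,9)@(5, 19): e=[-7,-5,21] → ·
  covered (1 px):
    · · · · · · · · · · ·
    · · · · · · · · · · ·
    · · · · · · · · · · ·
    · · · · · · · · · · ·
    · · · · · · · · · · ·
    · · · · · · · · · · ·
    · · · · · · · · · · ·
    · · · · · · · · · · ·
    · · # · · · · · · · ·
    · · · · · · · · · · ·
    · · · · · · · · · · ·
T2:
  degenerate (2·area = 0) — covers nothing
T3:
  2·area = 184
  edge (0, 14)→(20, 2): d=(20,-12) top-left  bias=+0
  edge (20, 2)→(22, 10): d=(2,8) right/bottom  bias=-1
  edge (22, 10)→(0, 14): d=(-22,4) right/bottom  bias=-1
    (9,1)@(19, 3): e=[8,10,166] → #
    (10,1)@(21, 3): e=[32,-6,158] → ·
    (7,2)@(15, 5): e=[0,46,138] → #  [on edge]
    (8,2)@(17, 5): e=[24,30,130] → #
    (10,2)@(21, 5): e=[72,-2,114] → ·
    (6,3)@(13, 7): e=[16,66,102] → #
    (10,3)@(21, 7): e=[112,2,70] → #
    (4,4)@(9, 9): e=[8,102,74] → #
    (5,4)@(11, 9): e=[32,86,66] → #
    (2,5)@(5, 11): e=[0,138,46] → #  [on edge]
    (3,5)@(7, 11): e=[24,122,38] → #
    (8,5)@(17, 11): e=[144,42,-2] → ·
  covered (24 px):
    · · · · · · · · · · ·
    · · · · · · · · · # ·
    · · · · · · · # # # ·
    · · · · · · # # # # #
    · · · · # # # # # # #
    · · # # # # # # · · ·
    · # # · · · · · · · ·
    · · · · · · · · · · ·
    · · · · · · · · · · ·
    · · · · · · · · · · ·
    · · · · · · · · · · ·
T4:
  2·area = 168  (B↔C swapped to make it positive)
  edge (22, 16)→(14, 20): d=(-8,4) right/bottom  bias=-1
  edge (14, 20)→(12, 0): d=(-2,-20) top-left  bias=+0
  edge (12, 0)→(22, 16): d=(10,16) right/bottom  bias=-1
    (6,1)@(13, 3): e=[140,14,14] → #
    (7,1)@(15, 3): e=[132,54,-18] → ·
    (6,2)@(13, 5): e=[124,10,34] → #
    (7,2)@(15, 5): e=[116,50,2] → #
    (8,2)@(17, 5): e=[108,90,-30] → ·
    (6,3)@(13, 7): e=[108,6,54] → #
    (8,3)@(17, 7): e=[92,86,-10] → ·
    (6,4)@(13, 9): e=[92,2,74] → #
    (8,4)@(17, 9): e=[76,82,10] → #
    (9,4)@(19, 9): e=[68,122,-22] → ·
    (6,5)@(13, 11): e=[76,-2,94] → ·
    (7,5)@(15, 11): e=[68,38,62] → #
  covered (21 px):
    · · · · · · · · · · ·
    · · · · · · # · · · ·
    · · · · · · # # · · ·
    · · · · · · # # · · ·
    · · · · · · # # # · ·
    · · · · · · · # # · ·
    · · · · · · · # # # ·
    · · · · · · · # # # #
    · · · · · · · # # # ·
    · · · · · · · # · · ·
    · · · · · · · · · · ·

Result: [[7,7],[7,8],[6,9],[5,10],[6,10]]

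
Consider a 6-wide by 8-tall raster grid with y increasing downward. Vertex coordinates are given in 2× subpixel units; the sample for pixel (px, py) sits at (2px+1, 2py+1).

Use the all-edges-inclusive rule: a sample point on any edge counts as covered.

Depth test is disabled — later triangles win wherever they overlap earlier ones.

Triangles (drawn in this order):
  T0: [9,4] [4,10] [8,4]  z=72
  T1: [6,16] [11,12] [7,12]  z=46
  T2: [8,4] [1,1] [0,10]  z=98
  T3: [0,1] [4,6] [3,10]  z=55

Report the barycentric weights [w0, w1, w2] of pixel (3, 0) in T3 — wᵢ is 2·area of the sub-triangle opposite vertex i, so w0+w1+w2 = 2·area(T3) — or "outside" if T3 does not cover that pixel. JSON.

T0:
  2·area = 6
  edge (9, 4)→(4, 10): d=(-5,6) inclusive
  edge (4, 10)→(8, 4): d=(4,-6) inclusive
  edge (8, 4)→(9, 4): d=(1,0) inclusive
  covered (0 px):
    · · · · · ·
    · · · · · ·
    · · · · · ·
    · · · · · ·
    · · · · · ·
    · · · · · ·
    · · · · · ·
    · · · · · ·
T1:
  2·area = 16  (B↔C swapped to make it positive)
  edge (6, 16)→(7, 12): d=(1,-4) inclusive
  edge (7, 12)→(11, 12): d=(4,0) inclusive
  edge (11, 12)→(6, 16): d=(-5,4) inclusive
    (3,6)@(7, 13): e=[1,4,11] → #
    (4,6)@(9, 13): e=[9,4,3] → #
    (5,6)@(11, 13): e=[17,4,-5] → ·
    (3,7)@(7, 15): e=[3,12,1] → #
    (4,7)@(9, 15): e=[11,12,-7] → ·
  covered (3 px):
    · · · · · ·
    · · · · · ·
    · · · · · ·
    · · · · · ·
    · · · · · ·
    · · · · · ·
    · · · # # ·
    · · · # · ·
T2:
  2·area = 66  (B↔C swapped to make it positive)
  edge (8, 4)→(0, 10): d=(-8,6) inclusive
  edge (0, 10)→(1, 1): d=(1,-9) inclusive
  edge (1, 1)→(8, 4): d=(7,3) inclusive
    (0,0)@(1, 1): e=[66,0,0] → #  [on edge]
    (1,0)@(3, 1): e=[54,18,-6] → ·
    (0,1)@(1, 3): e=[50,2,14] → #
    (1,1)@(3, 3): e=[38,20,8] → #
    (2,1)@(5, 3): e=[26,38,2] → #
    (3,1)@(7, 3): e=[14,56,-4] → ·
    (0,2)@(1, 5): e=[34,4,28] → #
    (3,2)@(7, 5): e=[-2,58,10] → ·
    (0,3)@(1, 7): e=[18,6,42] → #
    (2,3)@(5, 7): e=[-6,42,30] → ·
    (0,4)@(1, 9): e=[2,8,56] → #
    (1,4)@(3, 9): e=[-10,26,50] → ·
  covered (10 px):
    # · · · · ·
    # # # · · ·
    # # # · · ·
    # # · · · ·
    # · · · · ·
    · · · · · ·
    · · · · · ·
    · · · · · ·
T3:
  2·area = 21
  edge (0, 1)→(4, 6): d=(4,5) inclusive
  edge (4, 6)→(3, 10): d=(-1,4) inclusive
  edge (3, 10)→(0, 1): d=(-3,-9) inclusive
    (0,1)@(1, 3): e=[3,15,3] → #
    (1,1)@(3, 3): e=[-7,7,21] → ·
    (0,2)@(1, 5): e=[11,13,-3] → ·
    (1,2)@(3, 5): e=[1,5,15] → #
    (2,2)@(5, 5): e=[-9,-3,33] → ·
    (1,3)@(3, 7): e=[9,3,9] → #
    (2,3)@(5, 7): e=[-1,-5,27] → ·
    (1,4)@(3, 9): e=[17,1,3] → #
    (2,4)@(5, 9): e=[7,-7,21] → ·
    (1,5)@(3, 11): e=[25,-1,-3] → ·
  covered (4 px):
    · · · · · ·
    # · · · · ·
    · # · · · ·
    · # · · · ·
    · # · · · ·
    · · · · · ·
    · · · · · ·
    · · · · · ·

Result: "outside"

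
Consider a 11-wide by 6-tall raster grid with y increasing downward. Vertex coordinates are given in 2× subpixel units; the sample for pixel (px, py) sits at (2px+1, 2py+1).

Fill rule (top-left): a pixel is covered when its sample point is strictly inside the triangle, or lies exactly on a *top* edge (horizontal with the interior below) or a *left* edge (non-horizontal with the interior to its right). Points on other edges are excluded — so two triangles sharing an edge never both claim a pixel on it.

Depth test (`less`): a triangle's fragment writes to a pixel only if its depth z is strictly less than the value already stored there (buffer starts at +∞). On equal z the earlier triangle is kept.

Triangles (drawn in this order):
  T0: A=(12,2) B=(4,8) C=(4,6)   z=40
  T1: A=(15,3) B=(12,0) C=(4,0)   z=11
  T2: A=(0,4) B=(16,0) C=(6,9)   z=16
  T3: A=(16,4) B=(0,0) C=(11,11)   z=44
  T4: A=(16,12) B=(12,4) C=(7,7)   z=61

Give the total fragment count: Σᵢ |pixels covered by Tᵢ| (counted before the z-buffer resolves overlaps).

T0:
  2·area = 16
  edge (12, 2)→(4, 8): d=(-8,6) right/bottom  bias=-1
  edge (4, 8)→(4, 6): d=(0,-2) top-left  bias=+0
  edge (4, 6)→(12, 2): d=(8,-4) top-left  bias=+0
    (3,2)@(7, 5): e=[6,6,4] → █
    (4,2)@(9, 5): e=[-6,10,12] → ·
    (2,3)@(5, 7): e=[2,2,12] → █
    (3,3)@(7, 7): e=[-10,6,20] → ·
    (2,4)@(5, 9): e=[-14,2,28] → ·
  covered (2 px):
    · · · · · · · · · · ·
    · · · · · · · · · · ·
    · · · █ · · · · · · ·
    · · █ · · · · · · · ·
    · · · · · · · · · · ·
    · · · · · · · · · · ·
T1:
  2·area = 24  (B↔C swapped to make it positive)
  edge (15, 3)→(4, 0): d=(-11,-3) top-left  bias=+0
  edge (4, 0)→(12, 0): d=(8,0) top-left  bias=+0
  edge (12, 0)→(15, 3): d=(3,3) right/bottom  bias=-1
    (4,0)@(9, 1): e=[4,8,12] → █
    (5,0)@(11, 1): e=[10,8,6] → █
    (6,0)@(13, 1): e=[16,8,0] → ·  [on edge]
    (4,1)@(9, 3): e=[-18,24,18] → ·
    (5,1)@(11, 3): e=[-12,24,12] → ·
    (7,1)@(15, 3): e=[0,24,0] → ·  [on edge]
    (8,2)@(17, 5): e=[-16,40,0] → ·  [on edge]
    (9,3)@(19, 7): e=[-32,56,0] → ·  [on edge]
    (10,4)@(21, 9): e=[-48,72,0] → ·  [on edge]
  covered (2 px):
    · · · · █ █ · · · · ·
    · · · · · · · · · · ·
    · · · · · · · · · · ·
    · · · · · · · · · · ·
    · · · · · · · · · · ·
    · · · · · · · · · · ·
T2:
  2·area = 104
  edge (0, 4)→(16, 0): d=(16,-4) top-left  bias=+0
  edge (16, 0)→(6, 9): d=(-10,9) right/bottom  bias=-1
  edge (6, 9)→(0, 4): d=(-6,-5) top-left  bias=+0
    (6,0)@(13, 1): e=[4,17,83] → █
    (7,0)@(15, 1): e=[12,-1,93] → ·
    (2,1)@(5, 3): e=[4,69,31] → █
    (3,1)@(7, 3): e=[12,51,41] → █
    (4,1)@(9, 3): e=[20,33,51] → █
    (5,1)@(11, 3): e=[28,15,61] → █
    (6,1)@(13, 3): e=[36,-3,71] → ·
    (1,2)@(3, 5): e=[28,67,9] → █
    (5,2)@(11, 5): e=[60,-5,49] → ·
    (1,3)@(3, 7): e=[60,47,-3] → ·
    (2,3)@(5, 7): e=[68,29,7] → █
    (4,3)@(9, 7): e=[84,-7,27] → ·
  covered (11 px):
    · · · · · · █ · · · ·
    · · █ █ █ █ · · · · ·
    · █ █ █ █ · · · · · ·
    · · █ █ · · · · · · ·
    · · · · · · · · · · ·
    · · · · · · · · · · ·
T3:
  2·area = 132  (B↔C swapped to make it positive)
  edge (16, 4)→(11, 11): d=(-5,7) right/bottom  bias=-1
  edge (11, 11)→(0, 0): d=(-11,-11) top-left  bias=+0
  edge (0, 0)→(16, 4): d=(16,4) right/bottom  bias=-1
    (0,0)@(1, 1): e=[120,0,12] → █  [on edge]
    (1,0)@(3, 1): e=[106,22,4] → █
    (2,0)@(5, 1): e=[92,44,-4] → ·
    (0,1)@(1, 3): e=[110,-22,44] → ·
    (1,1)@(3, 3): e=[96,0,36] → █  [on edge]
    (2,1)@(5, 3): e=[82,22,28] → █
    (3,1)@(7, 3): e=[68,44,20] → █
    (4,1)@(9, 3): e=[54,66,12] → █
    (5,1)@(11, 3): e=[40,88,4] → █
    (6,1)@(13, 3): e=[26,110,-4] → ·
    (1,2)@(3, 5): e=[86,-22,68] → ·
    (2,2)@(5, 5): e=[72,0,60] → █  [on edge]
    (3,3)@(7, 7): e=[48,0,84] → █  [on edge]
    (4,4)@(9, 9): e=[24,0,108] → █  [on edge]
    (5,5)@(11, 11): e=[0,0,132] → ·  [on edge]
  covered (19 px):
    █ █ · · · · · · · · ·
    · █ █ █ █ █ · · · · ·
    · · █ █ █ █ █ █ · · ·
    · · · █ █ █ █ · · · ·
    · · · · █ █ · · · · ·
    · · · · · · · · · · ·
T4:
  2·area = 52  (B↔C swapped to make it positive)
  edge (16, 12)→(7, 7): d=(-9,-5) top-left  bias=+0
  edge (7, 7)→(12, 4): d=(5,-3) top-left  bias=+0
  edge (12, 4)→(16, 12): d=(4,8) right/bottom  bias=-1
    (8,0)@(17, 1): e=[104,0,-52] → ·  [on edge]
    (5,2)@(11, 5): e=[38,2,12] → █
    (6,2)@(13, 5): e=[48,8,-4] → ·
    (3,3)@(7, 7): e=[0,0,52] → █  [on edge]
    (4,3)@(9, 7): e=[10,6,36] → █
    (6,3)@(13, 7): e=[30,18,4] → █
    (7,3)@(15, 7): e=[40,24,-12] → ·
    (3,4)@(7, 9): e=[-18,10,60] → ·
    (4,4)@(9, 9): e=[-8,16,44] → ·
    (5,4)@(11, 9): e=[2,22,28] → █
    (7,4)@(15, 9): e=[22,34,-4] → ·
    (5,5)@(11, 11): e=[-16,32,36] → ·
  covered (8 px):
    · · · · · · · · · · ·
    · · · · · · · · · · ·
    · · · · · █ · · · · ·
    · · · █ █ █ █ · · · ·
    · · · · · █ █ · · · ·
    · · · · · · · █ · · ·

Final: 42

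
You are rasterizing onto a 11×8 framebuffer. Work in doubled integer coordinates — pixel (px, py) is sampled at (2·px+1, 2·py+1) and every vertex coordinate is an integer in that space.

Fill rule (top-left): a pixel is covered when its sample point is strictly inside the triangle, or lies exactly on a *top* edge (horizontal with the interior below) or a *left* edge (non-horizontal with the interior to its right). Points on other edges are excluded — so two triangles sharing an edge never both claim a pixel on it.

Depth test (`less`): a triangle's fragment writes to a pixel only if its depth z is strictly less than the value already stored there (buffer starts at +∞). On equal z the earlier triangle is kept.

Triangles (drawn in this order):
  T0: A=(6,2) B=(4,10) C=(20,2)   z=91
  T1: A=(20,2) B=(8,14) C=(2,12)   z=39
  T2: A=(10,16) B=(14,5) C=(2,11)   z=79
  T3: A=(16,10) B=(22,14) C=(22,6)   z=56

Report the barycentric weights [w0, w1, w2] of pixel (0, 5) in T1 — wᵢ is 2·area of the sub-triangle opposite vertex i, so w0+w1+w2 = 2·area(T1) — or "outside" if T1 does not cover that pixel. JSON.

T0:
  2·area = 112  (B↔C swapped to make it positive)
  edge (6, 2)→(20, 2): d=(14,0) top-left  bias=+0
  edge (20, 2)→(4, 10): d=(-16,8) right/bottom  bias=-1
  edge (4, 10)→(6, 2): d=(2,-8) top-left  bias=+0
    (3,1)@(7, 3): e=[14,88,10] → X
    (4,1)@(9, 3): e=[14,72,26] → X
    (5,1)@(11, 3): e=[14,56,42] → X
    (6,1)@(13, 3): e=[14,40,58] → X
    (7,1)@(15, 3): e=[14,24,74] → X
    (8,1)@(17, 3): e=[14,8,90] → X
    (9,1)@(19, 3): e=[14,-8,106] → .
    (3,2)@(7, 5): e=[42,56,14] → X
    (7,2)@(15, 5): e=[42,-8,78] → .
    (8,2)@(17, 5): e=[42,-24,94] → .
    (2,3)@(5, 7): e=[70,40,2] → X
    (5,3)@(11, 7): e=[70,-8,50] → .
  covered (14 px):
    . . . . . . . . . . .
    . . . X X X X X X . .
    . . . X X X X . . . .
    . . X X X . . . . . .
    . . X . . . . . . . .
    . . . . . . . . . . .
    . . . . . . . . . . .
    . . . . . . . . . . .
T1:
  2·area = 96
  edge (20, 2)→(8, 14): d=(-12,12) right/bottom  bias=-1
  edge (8, 14)→(2, 12): d=(-6,-2) top-left  bias=+0
  edge (2, 12)→(20, 2): d=(18,-10) top-left  bias=+0
    (10,0)@(21, 1): e=[0,104,-8] → .  [on edge]
    (9,1)@(19, 3): e=[0,88,8] → .  [on edge]
    (7,2)@(15, 5): e=[24,68,4] → X
    (8,2)@(17, 5): e=[0,72,24] → .  [on edge]
    (5,3)@(11, 7): e=[48,48,0] → X  [on edge]
    (6,3)@(13, 7): e=[24,52,20] → X
    (7,3)@(15, 7): e=[0,56,40] → .  [on edge]
    (4,4)@(9, 9): e=[48,32,16] → X
    (6,4)@(13, 9): e=[0,40,56] → .  [on edge]
    (2,5)@(5, 11): e=[72,12,12] → X
    (3,5)@(7, 11): e=[48,16,32] → X
    (5,5)@(11, 11): e=[0,24,72] → .  [on edge]
    (2,6)@(5, 13): e=[48,0,48] → X  [on edge]
    (4,6)@(9, 13): e=[0,8,88] → .  [on edge]
    (3,7)@(7, 15): e=[0,-8,104] → .  [on edge]
    (5,7)@(11, 15): e=[-48,0,144] → .  [on edge]
  covered (10 px):
    . . . . . . . . . . .
    . . . . . . . . . . .
    . . . . . . . X . . .
    . . . . . X X . . . .
    . . . . X X . . . . .
    . . X X X . . . . . .
    . . X X . . . . . . .
    . . . . . . . . . . .
T2:
  2·area = 108  (B↔C swapped to make it positive)
  edge (10, 16)→(2, 11): d=(-8,-5) top-left  bias=+0
  edge (2, 11)→(14, 5): d=(12,-6) top-left  bias=+0
  edge (14, 5)→(10, 16): d=(-4,11) right/bottom  bias=-1
    (5,3)@(11, 7): e=[77,6,25] → X
    (6,3)@(13, 7): e=[87,18,3] → X
    (7,3)@(15, 7): e=[97,30,-19] → .
    (3,4)@(7, 9): e=[41,6,61] → X
    (4,4)@(9, 9): e=[51,18,39] → X
    (6,4)@(13, 9): e=[71,42,-5] → .
    (1,5)@(3, 11): e=[5,6,97] → X
    (2,5)@(5, 11): e=[15,18,75] → X
    (6,5)@(13, 11): e=[55,66,-13] → .
    (1,6)@(3, 13): e=[-11,30,89] → .
    (2,6)@(5, 13): e=[-1,42,67] → .
    (3,6)@(7, 13): e=[9,54,45] → X
  covered (14 px):
    . . . . . . . . . . .
    . . . . . . . . . . .
    . . . . . . . . . . .
    . . . . . X X . . . .
    . . . X X X . . . . .
    . X X X X X . . . . .
    . . . X X X . . . . .
    . . . . X . . . . . .
T3:
  2·area = 48  (B↔C swapped to make it positive)
  edge (16, 10)→(22, 6): d=(6,-4) top-left  bias=+0
  edge (22, 6)→(22, 14): d=(0,8) right/bottom  bias=-1
  edge (22, 14)→(16, 10): d=(-6,-4) top-left  bias=+0
    (10,3)@(21, 7): e=[2,8,38] → X
    (9,4)@(19, 9): e=[6,24,18] → X
    (9,5)@(19, 11): e=[18,24,6] → X
    (9,6)@(19, 13): e=[30,24,-6] → .
    (10,6)@(21, 13): e=[38,8,2] → X
    (10,7)@(21, 15): e=[50,8,-10] → .
  covered (6 px):
    . . . . . . . . . . .
    . . . . . . . . . . .
    . . . . . . . . . . .
    . . . . . . . . . . X
    . . . . . . . . . X X
    . . . . . . . . . X X
    . . . . . . . . . . X
    . . . . . . . . . . .

Answer: "outside"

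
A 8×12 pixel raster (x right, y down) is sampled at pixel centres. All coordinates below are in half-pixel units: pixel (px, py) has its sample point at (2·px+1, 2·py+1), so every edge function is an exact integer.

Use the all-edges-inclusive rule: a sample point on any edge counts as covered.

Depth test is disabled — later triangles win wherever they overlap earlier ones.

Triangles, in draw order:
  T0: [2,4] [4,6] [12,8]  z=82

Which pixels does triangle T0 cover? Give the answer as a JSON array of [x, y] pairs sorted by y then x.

T0:
  2·area = 12  (B↔C swapped to make it positive)
  edge (2, 4)→(12, 8): d=(10,4) inclusive
  edge (12, 8)→(4, 6): d=(-8,-2) inclusive
  edge (4, 6)→(2, 4): d=(-2,-2) inclusive
    (0,1)@(1, 3): e=[-6,18,0] → .  [on edge]
    (1,2)@(3, 5): e=[6,6,0] → X  [on edge]
    (2,2)@(5, 5): e=[-2,10,4] → .
    (1,3)@(3, 7): e=[26,-10,-4] → .
    (2,3)@(5, 7): e=[18,-6,0] → .  [on edge]
    (4,3)@(9, 7): e=[2,2,8] → X
    (5,3)@(11, 7): e=[-6,6,12] → .
    (3,4)@(7, 9): e=[30,-18,0] → .  [on edge]
    (4,4)@(9, 9): e=[22,-14,4] → .
    (4,5)@(9, 11): e=[42,-30,0] → .  [on edge]
    (5,6)@(11, 13): e=[54,-42,0] → .  [on edge]
    (6,7)@(13, 15): e=[66,-54,0] → .  [on edge]
    (7,8)@(15, 17): e=[78,-66,0] → .  [on edge]
  covered (2 px):
    . . . . . . . .
    . . . . . . . .
    . X . . . . . .
    . . . . X . . .
    . . . . . . . .
    . . . . . . . .
    . . . . . . . .
    . . . . . . . .
    . . . . . . . .
    . . . . . . . .
    . . . . . . . .
    . . . . . . . .

Result: [[1,2],[4,3]]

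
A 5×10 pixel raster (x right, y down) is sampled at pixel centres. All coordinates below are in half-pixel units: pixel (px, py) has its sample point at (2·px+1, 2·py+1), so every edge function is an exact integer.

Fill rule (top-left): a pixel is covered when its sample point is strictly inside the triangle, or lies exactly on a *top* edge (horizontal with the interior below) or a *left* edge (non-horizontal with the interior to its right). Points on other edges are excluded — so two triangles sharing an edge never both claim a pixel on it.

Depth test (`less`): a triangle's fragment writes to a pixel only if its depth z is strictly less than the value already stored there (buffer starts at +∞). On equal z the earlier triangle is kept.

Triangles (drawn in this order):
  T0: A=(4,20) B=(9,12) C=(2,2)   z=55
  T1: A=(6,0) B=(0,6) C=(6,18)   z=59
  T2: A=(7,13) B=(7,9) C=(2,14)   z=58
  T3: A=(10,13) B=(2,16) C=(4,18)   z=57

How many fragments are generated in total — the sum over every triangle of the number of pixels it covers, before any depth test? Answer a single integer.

T0:
  2·area = 106  (B↔C swapped to make it positive)
  edge (4, 20)→(2, 2): d=(-2,-18) top-left  bias=+0
  edge (2, 2)→(9, 12): d=(7,10) right/bottom  bias=-1
  edge (9, 12)→(4, 20): d=(-5,8) right/bottom  bias=-1
    (1,2)@(3, 5): e=[12,11,83] → █
    (2,2)@(5, 5): e=[48,-9,67] → ·
    (1,3)@(3, 7): e=[8,25,73] → █
    (2,3)@(5, 7): e=[44,5,57] → █
    (3,3)@(7, 7): e=[80,-15,41] → ·
    (1,4)@(3, 9): e=[4,39,63] → █
    (3,4)@(7, 9): e=[76,-1,31] → ·
    (1,5)@(3, 11): e=[0,53,53] → █  [on edge]
    (3,5)@(7, 11): e=[72,13,21] → █
    (4,5)@(9, 11): e=[108,-7,5] → ·
    (1,6)@(3, 13): e=[-4,67,43] → ·
    (2,6)@(5, 13): e=[32,47,27] → █
  covered (13 px):
    · · · · ·
    · · · · ·
    · █ · · ·
    · █ █ · ·
    · █ █ · ·
    · █ █ █ ·
    · · █ █ ·
    · · █ █ ·
    · · █ · ·
    · · · · ·
T1:
  2·area = 108  (B↔C swapped to make it positive)
  edge (6, 0)→(6, 18): d=(0,18) right/bottom  bias=-1
  edge (6, 18)→(0, 6): d=(-6,-12) top-left  bias=+0
  edge (0, 6)→(6, 0): d=(6,-6) top-left  bias=+0
    (2,0)@(5, 1): e=[18,90,0] → █  [on edge]
    (3,0)@(7, 1): e=[-18,114,12] → ·
    (1,1)@(3, 3): e=[54,54,0] → █  [on edge]
    (3,1)@(7, 3): e=[-18,102,24] → ·
    (0,2)@(1, 5): e=[90,18,0] → █  [on edge]
    (3,2)@(7, 5): e=[-18,90,36] → ·
    (0,3)@(1, 7): e=[90,6,12] → █
    (3,3)@(7, 7): e=[-18,78,48] → ·
    (0,4)@(1, 9): e=[90,-6,24] → ·
    (1,4)@(3, 9): e=[54,18,36] → █
    (3,4)@(7, 9): e=[-18,66,60] → ·
    (1,5)@(3, 11): e=[54,6,48] → █
  covered (15 px):
    · · █ · ·
    · █ █ · ·
    █ █ █ · ·
    █ █ █ · ·
    · █ █ · ·
    · █ █ · ·
    · · █ · ·
    · · █ · ·
    · · · · ·
    · · · · ·
T2:
  2·area = 20  (B↔C swapped to make it positive)
  edge (7, 13)→(2, 14): d=(-5,1) right/bottom  bias=-1
  edge (2, 14)→(7, 9): d=(5,-5) top-left  bias=+0
  edge (7, 9)→(7, 13): d=(0,4) right/bottom  bias=-1
    (3,0)@(7, 1): e=[60,-40,0] → ·  [on edge]
    (3,1)@(7, 3): e=[50,-30,0] → ·  [on edge]
    (3,2)@(7, 5): e=[40,-20,0] → ·  [on edge]
    (3,3)@(7, 7): e=[30,-10,0] → ·  [on edge]
    (4,3)@(9, 7): e=[28,0,-8] → ·  [on edge]
    (3,4)@(7, 9): e=[20,0,0] → ·  [on edge]
    (2,5)@(5, 11): e=[12,0,8] → █  [on edge]
    (3,5)@(7, 11): e=[10,10,0] → ·  [on edge]
    (1,6)@(3, 13): e=[4,0,16] → █  [on edge]
    (3,6)@(7, 13): e=[0,20,0] → ·  [on edge]
    (0,7)@(1, 15): e=[-4,0,24] → ·  [on edge]
    (1,7)@(3, 15): e=[-6,10,16] → ·
    (3,7)@(7, 15): e=[-10,30,0] → ·  [on edge]
    (3,8)@(7, 17): e=[-20,40,0] → ·  [on edge]
    (3,9)@(7, 19): e=[-30,50,0] → ·  [on edge]
  covered (3 px):
    · · · · ·
    · · · · ·
    · · · · ·
    · · · · ·
    · · · · ·
    · · █ · ·
    · █ █ · ·
    · · · · ·
    · · · · ·
    · · · · ·
T3:
  2·area = 22  (B↔C swapped to make it positive)
  edge (10, 13)→(4, 18): d=(-6,5) right/bottom  bias=-1
  edge (4, 18)→(2, 16): d=(-2,-2) top-left  bias=+0
  edge (2, 16)→(10, 13): d=(8,-3) top-left  bias=+0
    (0,7)@(1, 15): e=[33,0,-11] → ·  [on edge]
    (2,7)@(5, 15): e=[13,8,1] → █
    (3,7)@(7, 15): e=[3,12,7] → █
    (4,7)@(9, 15): e=[-7,16,13] → ·
    (1,8)@(3, 17): e=[11,0,11] → █  [on edge]
    (3,8)@(7, 17): e=[-9,8,23] → ·
    (1,9)@(3, 19): e=[-1,-4,27] → ·
    (2,9)@(5, 19): e=[-11,0,33] → ·  [on edge]
  covered (4 px):
    · · · · ·
    · · · · ·
    · · · · ·
    · · · · ·
    · · · · ·
    · · · · ·
    · · · · ·
    · · █ █ ·
    · █ █ · ·
    · · · · ·

Answer: 35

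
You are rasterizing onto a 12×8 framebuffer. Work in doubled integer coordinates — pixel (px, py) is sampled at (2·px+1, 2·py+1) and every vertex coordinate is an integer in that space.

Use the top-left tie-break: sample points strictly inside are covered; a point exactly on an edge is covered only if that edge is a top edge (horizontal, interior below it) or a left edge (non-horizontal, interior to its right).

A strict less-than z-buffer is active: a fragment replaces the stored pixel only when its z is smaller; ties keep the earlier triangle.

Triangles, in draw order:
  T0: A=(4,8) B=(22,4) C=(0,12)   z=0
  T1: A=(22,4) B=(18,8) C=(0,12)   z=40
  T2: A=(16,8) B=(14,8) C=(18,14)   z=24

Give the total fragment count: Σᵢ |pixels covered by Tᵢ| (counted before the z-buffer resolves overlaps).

T0:
  2·area = 56
  edge (4, 8)→(22, 4): d=(18,-4) top-left  bias=+0
  edge (22, 4)→(0, 12): d=(-22,8) right/bottom  bias=-1
  edge (0, 12)→(4, 8): d=(4,-4) top-left  bias=+0
    (5,0)@(11, 1): e=[-98,154,0] → ·  [on edge]
    (4,1)@(9, 3): e=[-70,126,0] → ·  [on edge]
    (3,2)@(7, 5): e=[-42,98,0] → ·  [on edge]
    (9,2)@(19, 5): e=[6,2,48] → █
    (10,2)@(21, 5): e=[14,-14,56] → ·
    (2,3)@(5, 7): e=[-14,70,0] → ·  [on edge]
    (4,3)@(9, 7): e=[2,38,16] → █
    (5,3)@(11, 7): e=[10,22,24] → █
    (6,3)@(13, 7): e=[18,6,32] → █
    (7,3)@(15, 7): e=[26,-10,40] → ·
    (9,3)@(19, 7): e=[42,-42,56] → ·
    (1,4)@(3, 9): e=[14,42,0] → █  [on edge]
    (0,5)@(1, 11): e=[42,14,0] → █  [on edge]
  covered (8 px):
    · · · · · · · · · · · ·
    · · · · · · · · · · · ·
    · · · · · · · · · █ · ·
    · · · · █ █ █ · · · · ·
    · █ █ █ · · · · · · · ·
    █ · · · · · · · · · · ·
    · · · · · · · · · · · ·
    · · · · · · · · · · · ·
T1:
  2·area = 56
  edge (22, 4)→(18, 8): d=(-4,4) right/bottom  bias=-1
  edge (18, 8)→(0, 12): d=(-18,4) right/bottom  bias=-1
  edge (0, 12)→(22, 4): d=(22,-8) top-left  bias=+0
    (11,1)@(23, 3): e=[0,70,-14] → ·  [on edge]
    (10,2)@(21, 5): e=[0,42,14] → ·  [on edge]
    (7,3)@(15, 7): e=[16,30,10] → █
    (8,3)@(17, 7): e=[8,22,26] → █
    (9,3)@(19, 7): e=[0,14,42] → ·  [on edge]
    (4,4)@(9, 9): e=[32,18,6] → █
    (5,4)@(11, 9): e=[24,10,22] → █
    (6,4)@(13, 9): e=[16,2,38] → █
    (7,4)@(15, 9): e=[8,-6,54] → ·
    (8,4)@(17, 9): e=[0,-14,70] → ·  [on edge]
    (1,5)@(3, 11): e=[48,6,2] → █
    (2,5)@(5, 11): e=[40,-2,18] → ·
    (7,5)@(15, 11): e=[0,-42,98] → ·  [on edge]
    (6,6)@(13, 13): e=[0,-70,126] → ·  [on edge]
    (5,7)@(11, 15): e=[0,-98,154] → ·  [on edge]
  covered (6 px):
    · · · · · · · · · · · ·
    · · · · · · · · · · · ·
    · · · · · · · · · · · ·
    · · · · · · · █ █ · · ·
    · · · · █ █ █ · · · · ·
    · █ · · · · · · · · · ·
    · · · · · · · · · · · ·
    · · · · · · · · · · · ·
T2:
  2·area = 12  (B↔C swapped to make it positive)
  edge (16, 8)→(18, 14): d=(2,6) right/bottom  bias=-1
  edge (18, 14)→(14, 8): d=(-4,-6) top-left  bias=+0
  edge (14, 8)→(16, 8): d=(2,0) top-left  bias=+0
    (7,2)@(15, 5): e=[0,18,-6] → ·  [on edge]
    (7,4)@(15, 9): e=[8,2,2] → █
    (8,4)@(17, 9): e=[-4,14,2] → ·
    (7,5)@(15, 11): e=[12,-6,6] → ·
    (8,5)@(17, 11): e=[0,6,6] → ·  [on edge]
  covered (1 px):
    · · · · · · · · · · · ·
    · · · · · · · · · · · ·
    · · · · · · · · · · · ·
    · · · · · · · · · · · ·
    · · · · · · · █ · · · ·
    · · · · · · · · · · · ·
    · · · · · · · · · · · ·
    · · · · · · · · · · · ·

Answer: 15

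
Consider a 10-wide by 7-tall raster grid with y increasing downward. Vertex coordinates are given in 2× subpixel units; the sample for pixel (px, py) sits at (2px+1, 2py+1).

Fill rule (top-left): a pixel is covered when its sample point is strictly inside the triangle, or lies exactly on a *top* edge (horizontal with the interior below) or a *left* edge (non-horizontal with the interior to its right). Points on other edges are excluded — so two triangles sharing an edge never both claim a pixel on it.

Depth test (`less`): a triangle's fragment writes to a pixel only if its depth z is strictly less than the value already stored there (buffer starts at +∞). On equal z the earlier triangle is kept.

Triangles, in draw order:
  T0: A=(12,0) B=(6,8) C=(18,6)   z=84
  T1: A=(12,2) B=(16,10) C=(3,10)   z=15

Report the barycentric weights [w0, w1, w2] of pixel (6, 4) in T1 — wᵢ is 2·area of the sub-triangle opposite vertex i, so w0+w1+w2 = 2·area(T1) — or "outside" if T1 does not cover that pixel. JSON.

T0:
  2·area = 84  (B↔C swapped to make it positive)
  edge (12, 0)→(18, 6): d=(6,6) right/bottom  bias=-1
  edge (18, 6)→(6, 8): d=(-12,2) right/bottom  bias=-1
  edge (6, 8)→(12, 0): d=(6,-8) top-left  bias=+0
    (6,0)@(13, 1): e=[0,70,14] → .  [on edge]
    (5,1)@(11, 3): e=[24,50,10] → X
    (6,1)@(13, 3): e=[12,46,26] → X
    (7,1)@(15, 3): e=[0,42,42] → .  [on edge]
    (4,2)@(9, 5): e=[48,30,6] → X
    (7,2)@(15, 5): e=[12,18,54] → X
    (8,2)@(17, 5): e=[0,14,70] → .  [on edge]
    (3,3)@(7, 7): e=[72,10,2] → X
    (6,3)@(13, 7): e=[36,-2,50] → .
    (7,3)@(15, 7): e=[24,-6,66] → .
    (9,3)@(19, 7): e=[0,-14,98] → .  [on edge]
    (3,4)@(7, 9): e=[84,-14,14] → .
  covered (9 px):
    . . . . . . . . . .
    . . . . . X X . . .
    . . . . X X X X . .
    . . . X X X . . . .
    . . . . . . . . . .
    . . . . . . . . . .
    . . . . . . . . . .
T1:
  2·area = 104
  edge (12, 2)→(16, 10): d=(4,8) right/bottom  bias=-1
  edge (16, 10)→(3, 10): d=(-13,0) right/bottom  bias=-1
  edge (3, 10)→(12, 2): d=(9,-8) top-left  bias=+0
    (5,1)@(11, 3): e=[12,91,1] → X
    (6,1)@(13, 3): e=[-4,91,17] → .
    (4,2)@(9, 5): e=[36,65,3] → X
    (6,2)@(13, 5): e=[4,65,35] → X
    (7,2)@(15, 5): e=[-12,65,51] → .
    (3,3)@(7, 7): e=[60,39,5] → X
    (7,3)@(15, 7): e=[-4,39,69] → .
    (2,4)@(5, 9): e=[84,13,7] → X
    (7,4)@(15, 9): e=[4,13,87] → X
    (8,4)@(17, 9): e=[-12,13,103] → .
    (2,5)@(5, 11): e=[92,-13,25] → .
    (3,5)@(7, 11): e=[76,-13,41] → .
  covered (14 px):
    . . . . . . . . . .
    . . . . . X . . . .
    . . . . X X X . . .
    . . . X X X X . . .
    . . X X X X X X . .
    . . . . . . . . . .
    . . . . . . . . . .

Final: [13,71,20]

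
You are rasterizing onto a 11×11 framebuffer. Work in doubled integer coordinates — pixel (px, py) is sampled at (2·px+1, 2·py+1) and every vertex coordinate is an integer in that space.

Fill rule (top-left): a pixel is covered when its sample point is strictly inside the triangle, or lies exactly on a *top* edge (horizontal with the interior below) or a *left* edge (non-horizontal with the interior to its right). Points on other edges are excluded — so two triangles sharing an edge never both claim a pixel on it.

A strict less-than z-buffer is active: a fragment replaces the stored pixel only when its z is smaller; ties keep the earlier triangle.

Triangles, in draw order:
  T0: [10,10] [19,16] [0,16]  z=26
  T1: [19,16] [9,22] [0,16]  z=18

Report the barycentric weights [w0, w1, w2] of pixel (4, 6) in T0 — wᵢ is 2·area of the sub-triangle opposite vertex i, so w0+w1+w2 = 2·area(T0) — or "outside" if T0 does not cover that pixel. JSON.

T0:
  2·area = 114
  edge (10, 10)→(19, 16): d=(9,6) right/bottom  bias=-1
  edge (19, 16)→(0, 16): d=(-19,0) right/bottom  bias=-1
  edge (0, 16)→(10, 10): d=(10,-6) top-left  bias=+0
    (7,3)@(15, 7): e=[-57,171,0] → .  [on edge]
    (4,5)@(9, 11): e=[15,95,4] → X
    (5,5)@(11, 11): e=[3,95,16] → X
    (6,5)@(13, 11): e=[-9,95,28] → .
    (2,6)@(5, 13): e=[57,57,0] → X  [on edge]
    (3,6)@(7, 13): e=[45,57,12] → X
    (6,6)@(13, 13): e=[9,57,48] → X
    (7,6)@(15, 13): e=[-3,57,60] → .
    (1,7)@(3, 15): e=[87,19,8] → X
    (7,7)@(15, 15): e=[15,19,80] → X
    (8,7)@(17, 15): e=[3,19,92] → X
    (9,7)@(19, 15): e=[-9,19,104] → .
  covered (15 px):
    . . . . . . . . . . .
    . . . . . . . . . . .
    . . . . . . . . . . .
    . . . . . . . . . . .
    . . . . . . . . . . .
    . . . . X X . . . . .
    . . X X X X X . . . .
    . X X X X X X X X . .
    . . . . . . . . . . .
    . . . . . . . . . . .
    . . . . . . . . . . .
T1:
  2·area = 114
  edge (19, 16)→(9, 22): d=(-10,6) right/bottom  bias=-1
  edge (9, 22)→(0, 16): d=(-9,-6) top-left  bias=+0
  edge (0, 16)→(19, 16): d=(19,0) top-left  bias=+0
    (1,8)@(3, 17): e=[86,9,19] → X
    (2,8)@(5, 17): e=[74,21,19] → X
    (3,8)@(7, 17): e=[62,33,19] → X
    (4,8)@(9, 17): e=[50,45,19] → X
    (5,8)@(11, 17): e=[38,57,19] → X
    (6,8)@(13, 17): e=[26,69,19] → X
    (7,8)@(15, 17): e=[14,81,19] → X
    (8,8)@(17, 17): e=[2,93,19] → X
    (9,8)@(19, 17): e=[-10,105,19] → .
    (1,9)@(3, 19): e=[66,-9,57] → .
    (2,9)@(5, 19): e=[54,3,57] → X
    (7,9)@(15, 19): e=[-6,63,57] → .
  covered (14 px):
    . . . . . . . . . . .
    . . . . . . . . . . .
    . . . . . . . . . . .
    . . . . . . . . . . .
    . . . . . . . . . . .
    . . . . . . . . . . .
    . . . . . . . . . . .
    . . . . . . . . . . .
    . X X X X X X X X . .
    . . X X X X X . . . .
    . . . . X . . . . . .

Answer: [57,24,33]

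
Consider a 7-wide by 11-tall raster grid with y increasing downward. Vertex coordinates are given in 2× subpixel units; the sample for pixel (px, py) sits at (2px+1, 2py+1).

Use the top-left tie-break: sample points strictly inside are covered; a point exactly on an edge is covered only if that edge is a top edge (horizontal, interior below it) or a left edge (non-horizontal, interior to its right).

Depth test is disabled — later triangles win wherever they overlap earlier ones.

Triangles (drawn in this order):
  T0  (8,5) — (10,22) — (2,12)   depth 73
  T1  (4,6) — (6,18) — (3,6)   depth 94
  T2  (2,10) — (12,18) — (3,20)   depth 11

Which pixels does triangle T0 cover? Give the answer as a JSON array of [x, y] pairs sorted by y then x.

T0:
  2·area = 116
  edge (8, 5)→(10, 22): d=(2,17) right/bottom  bias=-1
  edge (10, 22)→(2, 12): d=(-8,-10) top-left  bias=+0
  edge (2, 12)→(8, 5): d=(6,-7) top-left  bias=+0
    (3,3)@(7, 7): e=[21,90,5] → X
    (4,3)@(9, 7): e=[-13,110,19] → .
    (2,4)@(5, 9): e=[59,54,3] → X
    (4,4)@(9, 9): e=[-9,94,31] → .
    (1,5)@(3, 11): e=[97,18,1] → X
    (4,5)@(9, 11): e=[-5,78,43] → .
    (1,6)@(3, 13): e=[101,2,13] → X
    (4,6)@(9, 13): e=[-1,62,55] → .
    (1,7)@(3, 15): e=[105,-14,25] → .
    (2,7)@(5, 15): e=[71,6,39] → X
    (4,7)@(9, 15): e=[3,46,67] → X
    (5,7)@(11, 15): e=[-31,66,81] → .
  covered (15 px):
    . . . . . . .
    . . . . . . .
    . . . . . . .
    . . . X . . .
    . . X X . . .
    . X X X . . .
    . X X X . . .
    . . X X X . .
    . . . X X . .
    . . . . X . .
    . . . . . . .
T1:
  2·area = 12
  edge (4, 6)→(6, 18): d=(2,12) right/bottom  bias=-1
  edge (6, 18)→(3, 6): d=(-3,-12) top-left  bias=+0
  edge (3, 6)→(4, 6): d=(1,0) top-left  bias=+0
    (2,6)@(5, 13): e=[2,3,7] → X
    (3,6)@(7, 13): e=[-22,27,7] → .
    (2,7)@(5, 15): e=[6,-3,9] → .
  covered (1 px):
    . . . . . . .
    . . . . . . .
    . . . . . . .
    . . . . . . .
    . . . . . . .
    . . . . . . .
    . . X . . . .
    . . . . . . .
    . . . . . . .
    . . . . . . .
    . . . . . . .
T2:
  2·area = 92
  edge (2, 10)→(12, 18): d=(10,8) right/bottom  bias=-1
  edge (12, 18)→(3, 20): d=(-9,2) right/bottom  bias=-1
  edge (3, 20)→(2, 10): d=(-1,-10) top-left  bias=+0
    (1,5)@(3, 11): e=[2,81,9] → X
    (2,5)@(5, 11): e=[-14,77,29] → .
    (1,6)@(3, 13): e=[22,63,7] → X
    (2,6)@(5, 13): e=[6,59,27] → X
    (3,6)@(7, 13): e=[-10,55,47] → .
    (1,7)@(3, 15): e=[42,45,5] → X
    (3,7)@(7, 15): e=[10,37,45] → X
    (4,7)@(9, 15): e=[-6,33,65] → .
    (1,8)@(3, 17): e=[62,27,3] → X
    (4,8)@(9, 17): e=[14,15,63] → X
    (5,8)@(11, 17): e=[-2,11,83] → .
    (1,9)@(3, 19): e=[82,9,1] → X
  covered (13 px):
    . . . . . . .
    . . . . . . .
    . . . . . . .
    . . . . . . .
    . . . . . . .
    . X . . . . .
    . X X . . . .
    . X X X . . .
    . X X X X . .
    . X X X . . .
    . . . . . . .

Final: [[3,3],[2,4],[3,4],[1,5],[2,5],[3,5],[1,6],[2,6],[3,6],[2,7],[3,7],[4,7],[3,8],[4,8],[4,9]]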